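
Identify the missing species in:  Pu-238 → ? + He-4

Conserve mass number: 238 = A + 4, so A = 234.
Conserve atomic number: 94 = Z + 2, so Z = 92.
Z = 92 is uranium, so the species is U-234.

U-234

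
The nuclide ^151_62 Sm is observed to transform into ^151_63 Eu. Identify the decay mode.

beta-minus decay

ΔA = 151 − 151 = 0; ΔZ = 63 − 62 = +1.
A is unchanged and Z rises by 1 — a neutron has become a proton (β⁻ decay).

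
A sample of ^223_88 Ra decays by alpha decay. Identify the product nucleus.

Rn-219

Alpha decay: mass number changes by -4, atomic number by -2.
A: 223 − 4 = 219; Z: 88 − 2 = 86.
Z = 86 is radon, so the daughter is ^219_86 Rn.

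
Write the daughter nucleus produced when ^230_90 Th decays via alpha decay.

Alpha decay: mass number changes by -4, atomic number by -2.
A: 230 − 4 = 226; Z: 90 − 2 = 88.
Z = 88 is radium, so the daughter is ^226_88 Ra.

Ra-226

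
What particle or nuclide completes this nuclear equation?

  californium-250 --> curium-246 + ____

Conserve mass number: 250 = 246 + A, so A = 4.
Conserve atomic number: 98 = 96 + Z, so Z = 2.
A = 4 and Z = 2 is helium-4 — an alpha particle.

alpha particle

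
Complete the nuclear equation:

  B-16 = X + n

B-15

Conserve mass number: 16 = A + 1, so A = 15.
Conserve atomic number: 5 = Z + 0, so Z = 5.
Z = 5 is boron, so the species is B-15.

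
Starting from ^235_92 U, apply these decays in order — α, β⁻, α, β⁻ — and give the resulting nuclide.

Start: (A, Z) = (235, 92).
After α: (231, 90).
After β⁻: (231, 91).
After α: (227, 89).
After β⁻: (227, 90).
Z = 90 is thorium.

Th-227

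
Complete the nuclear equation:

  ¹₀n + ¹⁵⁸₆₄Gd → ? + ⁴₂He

Conserve mass number: 1 + 158 = A + 4, so A = 155.
Conserve atomic number: 0 + 64 = Z + 2, so Z = 62.
Z = 62 is samarium, so the species is ¹⁵⁵₆₂Sm.

Sm-155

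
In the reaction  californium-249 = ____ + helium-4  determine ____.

Cm-245

Conserve mass number: 249 = A + 4, so A = 245.
Conserve atomic number: 98 = Z + 2, so Z = 96.
Z = 96 is curium, so the species is curium-245.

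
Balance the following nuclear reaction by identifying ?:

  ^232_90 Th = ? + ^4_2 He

Ra-228

Conserve mass number: 232 = A + 4, so A = 228.
Conserve atomic number: 90 = Z + 2, so Z = 88.
Z = 88 is radium, so the species is ^228_88 Ra.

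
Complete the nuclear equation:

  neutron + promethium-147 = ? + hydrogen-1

Conserve mass number: 1 + 147 = A + 1, so A = 147.
Conserve atomic number: 0 + 61 = Z + 1, so Z = 60.
Z = 60 is neodymium, so the species is neodymium-147.

Nd-147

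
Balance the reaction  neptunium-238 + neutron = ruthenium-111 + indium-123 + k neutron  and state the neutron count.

Conserve mass number: 239 = 111 + 123 + k, so k = 239 − 234 = 5.
Check atomic number: 93 = 44 + 49 + 0 = 93. ✓

5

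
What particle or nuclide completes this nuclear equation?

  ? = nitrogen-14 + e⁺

Conserve mass number: A = 14 + 0, so A = 14.
Conserve atomic number: Z = 7 + 1, so Z = 8.
Z = 8 is oxygen, so the species is oxygen-14.

O-14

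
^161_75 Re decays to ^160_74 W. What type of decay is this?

ΔA = 160 − 161 = -1; ΔZ = 74 − 75 = -1.
A drops by 1 and Z drops by 1 — a proton was emitted.

proton emission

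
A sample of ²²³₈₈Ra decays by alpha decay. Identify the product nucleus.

Rn-219

Alpha decay: mass number changes by -4, atomic number by -2.
A: 223 − 4 = 219; Z: 88 − 2 = 86.
Z = 86 is radon, so the daughter is ²¹⁹₈₆Rn.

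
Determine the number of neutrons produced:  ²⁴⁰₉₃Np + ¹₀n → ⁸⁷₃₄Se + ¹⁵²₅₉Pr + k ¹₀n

Conserve mass number: 241 = 87 + 152 + k, so k = 241 − 239 = 2.
Check atomic number: 93 = 34 + 59 + 0 = 93. ✓

2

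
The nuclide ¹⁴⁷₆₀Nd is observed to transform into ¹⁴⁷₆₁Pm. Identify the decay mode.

ΔA = 147 − 147 = 0; ΔZ = 61 − 60 = +1.
A is unchanged and Z rises by 1 — a neutron has become a proton (β⁻ decay).

beta-minus decay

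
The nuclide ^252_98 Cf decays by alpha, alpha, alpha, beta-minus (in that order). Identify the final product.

Start: (A, Z) = (252, 98).
After α: (248, 96).
After α: (244, 94).
After α: (240, 92).
After β⁻: (240, 93).
Z = 93 is neptunium.

Np-240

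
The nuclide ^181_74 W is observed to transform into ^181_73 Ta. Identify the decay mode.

ΔA = 181 − 181 = 0; ΔZ = 73 − 74 = -1.
A is unchanged and Z drops by 1 — a proton has become a neutron (β⁺ emission or electron capture).

beta-plus decay or electron capture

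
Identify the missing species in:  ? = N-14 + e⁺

O-14

Conserve mass number: A = 14 + 0, so A = 14.
Conserve atomic number: Z = 7 + 1, so Z = 8.
Z = 8 is oxygen, so the species is O-14.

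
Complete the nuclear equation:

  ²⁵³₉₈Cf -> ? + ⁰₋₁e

Conserve mass number: 253 = A + 0, so A = 253.
Conserve atomic number: 98 = Z − 1, so Z = 99.
Z = 99 is einsteinium, so the species is ²⁵³₉₉Es.

Es-253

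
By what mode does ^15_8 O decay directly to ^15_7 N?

ΔA = 15 − 15 = 0; ΔZ = 7 − 8 = -1.
A is unchanged and Z drops by 1 — a proton has become a neutron (β⁺ emission or electron capture).

beta-plus decay or electron capture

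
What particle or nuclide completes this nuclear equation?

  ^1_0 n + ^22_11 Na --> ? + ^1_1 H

Ne-22

Conserve mass number: 1 + 22 = A + 1, so A = 22.
Conserve atomic number: 0 + 11 = Z + 1, so Z = 10.
Z = 10 is neon, so the species is ^22_10 Ne.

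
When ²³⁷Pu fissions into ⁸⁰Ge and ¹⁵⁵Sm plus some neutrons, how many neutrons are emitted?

2

Conserve mass number: 237 = 80 + 155 + k, so k = 237 − 235 = 2.
Check atomic number: 94 = 32 + 62 + 0 = 94. ✓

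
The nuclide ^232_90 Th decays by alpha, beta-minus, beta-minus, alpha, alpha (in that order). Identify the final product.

Rn-220

Start: (A, Z) = (232, 90).
After α: (228, 88).
After β⁻: (228, 89).
After β⁻: (228, 90).
After α: (224, 88).
After α: (220, 86).
Z = 86 is radon.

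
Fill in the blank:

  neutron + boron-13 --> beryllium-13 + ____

Conserve mass number: 1 + 13 = 13 + A, so A = 1.
Conserve atomic number: 0 + 5 = 4 + Z, so Z = 1.
A = 1 and Z = 1 is hydrogen-1 — a proton.

proton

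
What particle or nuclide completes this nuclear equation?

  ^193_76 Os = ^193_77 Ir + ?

Conserve mass number: 193 = 193 + A, so A = 0.
Conserve atomic number: 76 = 77 + Z, so Z = -1.
A = 0 and Z = -1 is ^0_-1 e — a beta-minus particle.

beta-minus particle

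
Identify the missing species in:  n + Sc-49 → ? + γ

Sc-50

Conserve mass number: 1 + 49 = A + 0, so A = 50.
Conserve atomic number: 0 + 21 = Z + 0, so Z = 21.
Z = 21 is scandium, so the species is Sc-50.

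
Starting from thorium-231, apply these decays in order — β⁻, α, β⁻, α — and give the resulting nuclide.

Ra-223

Start: (A, Z) = (231, 90).
After β⁻: (231, 91).
After α: (227, 89).
After β⁻: (227, 90).
After α: (223, 88).
Z = 88 is radium.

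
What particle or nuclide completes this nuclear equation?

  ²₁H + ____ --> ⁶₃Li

Conserve mass number: 2 + A = 6, so A = 4.
Conserve atomic number: 1 + Z = 3, so Z = 2.
A = 4 and Z = 2 is ⁴₂He — an alpha particle.

alpha particle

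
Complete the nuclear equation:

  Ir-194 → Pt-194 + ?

Conserve mass number: 194 = 194 + A, so A = 0.
Conserve atomic number: 77 = 78 + Z, so Z = -1.
A = 0 and Z = -1 is e⁻ — a beta-minus particle.

beta-minus particle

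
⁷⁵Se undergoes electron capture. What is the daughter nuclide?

As-75

Electron capture: mass number changes by +0, atomic number by -1.
A: 75 = 75; Z: 34 − 1 = 33.
Z = 33 is arsenic, so the daughter is ⁷⁵As.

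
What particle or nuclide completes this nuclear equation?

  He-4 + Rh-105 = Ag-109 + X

gamma ray

Conserve mass number: 4 + 105 = 109 + A, so A = 0.
Conserve atomic number: 2 + 45 = 47 + Z, so Z = 0.
A = 0 and Z = 0 is γ — a gamma ray.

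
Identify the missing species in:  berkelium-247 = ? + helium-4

Conserve mass number: 247 = A + 4, so A = 243.
Conserve atomic number: 97 = Z + 2, so Z = 95.
Z = 95 is americium, so the species is americium-243.

Am-243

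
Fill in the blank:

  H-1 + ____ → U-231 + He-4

Conserve mass number: 1 + A = 231 + 4, so A = 234.
Conserve atomic number: 1 + Z = 92 + 2, so Z = 93.
Z = 93 is neptunium, so the species is Np-234.

Np-234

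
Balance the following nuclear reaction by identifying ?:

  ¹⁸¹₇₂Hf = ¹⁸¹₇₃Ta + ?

Conserve mass number: 181 = 181 + A, so A = 0.
Conserve atomic number: 72 = 73 + Z, so Z = -1.
A = 0 and Z = -1 is ⁰₋₁e — a beta-minus particle.

beta-minus particle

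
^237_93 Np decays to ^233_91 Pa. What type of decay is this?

alpha decay

ΔA = 233 − 237 = -4; ΔZ = 91 − 93 = -2.
A drops by 4 and Z drops by 2 — the signature of alpha emission.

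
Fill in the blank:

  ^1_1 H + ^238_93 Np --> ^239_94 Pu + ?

Conserve mass number: 1 + 238 = 239 + A, so A = 0.
Conserve atomic number: 1 + 93 = 94 + Z, so Z = 0.
A = 0 and Z = 0 is ^0_0 γ — a gamma ray.

gamma ray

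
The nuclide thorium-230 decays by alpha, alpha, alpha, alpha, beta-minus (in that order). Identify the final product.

Bi-214

Start: (A, Z) = (230, 90).
After α: (226, 88).
After α: (222, 86).
After α: (218, 84).
After α: (214, 82).
After β⁻: (214, 83).
Z = 83 is bismuth.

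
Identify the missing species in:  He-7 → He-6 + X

neutron

Conserve mass number: 7 = 6 + A, so A = 1.
Conserve atomic number: 2 = 2 + Z, so Z = 0.
A = 1 and Z = 0 is n — a neutron.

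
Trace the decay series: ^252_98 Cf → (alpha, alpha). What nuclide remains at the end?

Pu-244

Start: (A, Z) = (252, 98).
After α: (248, 96).
After α: (244, 94).
Z = 94 is plutonium.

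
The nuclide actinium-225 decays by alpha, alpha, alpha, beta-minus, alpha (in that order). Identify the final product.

Start: (A, Z) = (225, 89).
After α: (221, 87).
After α: (217, 85).
After α: (213, 83).
After β⁻: (213, 84).
After α: (209, 82).
Z = 82 is lead.

Pb-209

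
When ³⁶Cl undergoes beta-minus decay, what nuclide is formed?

Beta-minus decay: mass number changes by +0, atomic number by +1.
A: 36 = 36; Z: 17 + 1 = 18.
Z = 18 is argon, so the daughter is ³⁶Ar.

Ar-36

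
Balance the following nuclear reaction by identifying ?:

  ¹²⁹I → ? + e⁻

Xe-129

Conserve mass number: 129 = A + 0, so A = 129.
Conserve atomic number: 53 = Z − 1, so Z = 54.
Z = 54 is xenon, so the species is ¹²⁹Xe.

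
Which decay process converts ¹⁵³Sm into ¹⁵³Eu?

beta-minus decay

ΔA = 153 − 153 = 0; ΔZ = 63 − 62 = +1.
A is unchanged and Z rises by 1 — a neutron has become a proton (β⁻ decay).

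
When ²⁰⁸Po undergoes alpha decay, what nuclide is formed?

Alpha decay: mass number changes by -4, atomic number by -2.
A: 208 − 4 = 204; Z: 84 − 2 = 82.
Z = 82 is lead, so the daughter is ²⁰⁴Pb.

Pb-204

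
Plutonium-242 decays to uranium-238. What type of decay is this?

alpha decay

ΔA = 238 − 242 = -4; ΔZ = 92 − 94 = -2.
A drops by 4 and Z drops by 2 — the signature of alpha emission.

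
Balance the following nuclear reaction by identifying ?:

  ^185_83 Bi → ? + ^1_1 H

Conserve mass number: 185 = A + 1, so A = 184.
Conserve atomic number: 83 = Z + 1, so Z = 82.
Z = 82 is lead, so the species is ^184_82 Pb.

Pb-184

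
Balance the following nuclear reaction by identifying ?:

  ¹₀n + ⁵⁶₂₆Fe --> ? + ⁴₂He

Conserve mass number: 1 + 56 = A + 4, so A = 53.
Conserve atomic number: 0 + 26 = Z + 2, so Z = 24.
Z = 24 is chromium, so the species is ⁵³₂₄Cr.

Cr-53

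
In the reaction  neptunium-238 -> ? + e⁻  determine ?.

Conserve mass number: 238 = A + 0, so A = 238.
Conserve atomic number: 93 = Z − 1, so Z = 94.
Z = 94 is plutonium, so the species is plutonium-238.

Pu-238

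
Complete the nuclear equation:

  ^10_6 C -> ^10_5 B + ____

positron

Conserve mass number: 10 = 10 + A, so A = 0.
Conserve atomic number: 6 = 5 + Z, so Z = 1.
A = 0 and Z = 1 is ^0_1 e — a positron.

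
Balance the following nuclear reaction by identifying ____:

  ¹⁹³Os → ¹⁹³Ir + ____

Conserve mass number: 193 = 193 + A, so A = 0.
Conserve atomic number: 76 = 77 + Z, so Z = -1.
A = 0 and Z = -1 is e⁻ — a beta-minus particle.

beta-minus particle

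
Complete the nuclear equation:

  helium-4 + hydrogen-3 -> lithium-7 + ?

Conserve mass number: 4 + 3 = 7 + A, so A = 0.
Conserve atomic number: 2 + 1 = 3 + Z, so Z = 0.
A = 0 and Z = 0 is γ — a gamma ray.

gamma ray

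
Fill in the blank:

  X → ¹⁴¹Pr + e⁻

Conserve mass number: A = 141 + 0, so A = 141.
Conserve atomic number: Z = 59 − 1, so Z = 58.
Z = 58 is cerium, so the species is ¹⁴¹Ce.

Ce-141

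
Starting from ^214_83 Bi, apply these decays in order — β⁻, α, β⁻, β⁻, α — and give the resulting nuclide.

Start: (A, Z) = (214, 83).
After β⁻: (214, 84).
After α: (210, 82).
After β⁻: (210, 83).
After β⁻: (210, 84).
After α: (206, 82).
Z = 82 is lead.

Pb-206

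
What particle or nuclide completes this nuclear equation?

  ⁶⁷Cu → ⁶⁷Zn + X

Conserve mass number: 67 = 67 + A, so A = 0.
Conserve atomic number: 29 = 30 + Z, so Z = -1.
A = 0 and Z = -1 is e⁻ — a beta-minus particle.

beta-minus particle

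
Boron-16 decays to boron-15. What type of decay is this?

neutron emission

ΔA = 15 − 16 = -1; ΔZ = 5 − 5 = +0.
A drops by 1 with Z unchanged — a neutron was emitted.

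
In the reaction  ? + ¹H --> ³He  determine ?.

Conserve mass number: A + 1 = 3, so A = 2.
Conserve atomic number: Z + 1 = 2, so Z = 1.
A = 2 and Z = 1 is ²H — a deuteron.

deuteron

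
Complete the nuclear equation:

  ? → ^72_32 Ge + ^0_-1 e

Ga-72

Conserve mass number: A = 72 + 0, so A = 72.
Conserve atomic number: Z = 32 − 1, so Z = 31.
Z = 31 is gallium, so the species is ^72_31 Ga.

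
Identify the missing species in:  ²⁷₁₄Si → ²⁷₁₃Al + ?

positron

Conserve mass number: 27 = 27 + A, so A = 0.
Conserve atomic number: 14 = 13 + Z, so Z = 1.
A = 0 and Z = 1 is ⁰₁e — a positron.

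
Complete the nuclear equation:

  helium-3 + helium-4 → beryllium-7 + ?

gamma ray

Conserve mass number: 3 + 4 = 7 + A, so A = 0.
Conserve atomic number: 2 + 2 = 4 + Z, so Z = 0.
A = 0 and Z = 0 is γ — a gamma ray.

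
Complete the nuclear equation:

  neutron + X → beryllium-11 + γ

Conserve mass number: 1 + A = 11 + 0, so A = 10.
Conserve atomic number: 0 + Z = 4 + 0, so Z = 4.
Z = 4 is beryllium, so the species is beryllium-10.

Be-10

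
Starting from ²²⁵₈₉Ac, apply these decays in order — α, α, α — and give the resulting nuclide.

Start: (A, Z) = (225, 89).
After α: (221, 87).
After α: (217, 85).
After α: (213, 83).
Z = 83 is bismuth.

Bi-213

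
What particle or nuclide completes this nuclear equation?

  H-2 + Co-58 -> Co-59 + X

proton

Conserve mass number: 2 + 58 = 59 + A, so A = 1.
Conserve atomic number: 1 + 27 = 27 + Z, so Z = 1.
A = 1 and Z = 1 is H-1 — a proton.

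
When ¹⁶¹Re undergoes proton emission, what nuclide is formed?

Proton emission: mass number changes by -1, atomic number by -1.
A: 161 − 1 = 160; Z: 75 − 1 = 74.
Z = 74 is tungsten, so the daughter is ¹⁶⁰W.

W-160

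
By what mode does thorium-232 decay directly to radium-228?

alpha decay

ΔA = 228 − 232 = -4; ΔZ = 88 − 90 = -2.
A drops by 4 and Z drops by 2 — the signature of alpha emission.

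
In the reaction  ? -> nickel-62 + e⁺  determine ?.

Conserve mass number: A = 62 + 0, so A = 62.
Conserve atomic number: Z = 28 + 1, so Z = 29.
Z = 29 is copper, so the species is copper-62.

Cu-62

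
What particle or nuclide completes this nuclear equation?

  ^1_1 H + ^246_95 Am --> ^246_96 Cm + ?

Conserve mass number: 1 + 246 = 246 + A, so A = 1.
Conserve atomic number: 1 + 95 = 96 + Z, so Z = 0.
A = 1 and Z = 0 is ^1_0 n — a neutron.

neutron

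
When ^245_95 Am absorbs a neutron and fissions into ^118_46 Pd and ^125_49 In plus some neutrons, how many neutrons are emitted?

Conserve mass number: 246 = 118 + 125 + k, so k = 246 − 243 = 3.
Check atomic number: 95 = 46 + 49 + 0 = 95. ✓

3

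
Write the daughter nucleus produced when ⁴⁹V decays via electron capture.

Ti-49

Electron capture: mass number changes by +0, atomic number by -1.
A: 49 = 49; Z: 23 − 1 = 22.
Z = 22 is titanium, so the daughter is ⁴⁹Ti.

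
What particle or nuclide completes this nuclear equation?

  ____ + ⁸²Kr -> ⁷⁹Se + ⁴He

neutron

Conserve mass number: A + 82 = 79 + 4, so A = 1.
Conserve atomic number: Z + 36 = 34 + 2, so Z = 0.
A = 1 and Z = 0 is ¹n — a neutron.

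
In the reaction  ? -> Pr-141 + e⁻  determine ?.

Ce-141

Conserve mass number: A = 141 + 0, so A = 141.
Conserve atomic number: Z = 59 − 1, so Z = 58.
Z = 58 is cerium, so the species is Ce-141.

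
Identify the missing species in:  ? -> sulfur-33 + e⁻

Conserve mass number: A = 33 + 0, so A = 33.
Conserve atomic number: Z = 16 − 1, so Z = 15.
Z = 15 is phosphorus, so the species is phosphorus-33.

P-33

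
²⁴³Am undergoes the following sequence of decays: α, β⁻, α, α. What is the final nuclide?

Start: (A, Z) = (243, 95).
After α: (239, 93).
After β⁻: (239, 94).
After α: (235, 92).
After α: (231, 90).
Z = 90 is thorium.

Th-231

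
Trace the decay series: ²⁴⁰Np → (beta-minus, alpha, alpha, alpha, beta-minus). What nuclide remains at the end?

Ac-228

Start: (A, Z) = (240, 93).
After β⁻: (240, 94).
After α: (236, 92).
After α: (232, 90).
After α: (228, 88).
After β⁻: (228, 89).
Z = 89 is actinium.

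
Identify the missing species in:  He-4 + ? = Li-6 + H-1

He-3

Conserve mass number: 4 + A = 6 + 1, so A = 3.
Conserve atomic number: 2 + Z = 3 + 1, so Z = 2.
Z = 2 is helium, so the species is He-3.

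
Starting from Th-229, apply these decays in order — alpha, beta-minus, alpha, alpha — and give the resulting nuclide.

Start: (A, Z) = (229, 90).
After α: (225, 88).
After β⁻: (225, 89).
After α: (221, 87).
After α: (217, 85).
Z = 85 is astatine.

At-217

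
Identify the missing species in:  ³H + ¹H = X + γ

Conserve mass number: 3 + 1 = A + 0, so A = 4.
Conserve atomic number: 1 + 1 = Z + 0, so Z = 2.
A = 4 and Z = 2 is ⁴He — an alpha particle.

He-4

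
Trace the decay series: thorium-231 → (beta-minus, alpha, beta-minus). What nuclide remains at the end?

Th-227

Start: (A, Z) = (231, 90).
After β⁻: (231, 91).
After α: (227, 89).
After β⁻: (227, 90).
Z = 90 is thorium.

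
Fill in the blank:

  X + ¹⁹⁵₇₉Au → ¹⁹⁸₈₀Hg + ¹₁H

Conserve mass number: A + 195 = 198 + 1, so A = 4.
Conserve atomic number: Z + 79 = 80 + 1, so Z = 2.
A = 4 and Z = 2 is ⁴₂He — an alpha particle.

alpha particle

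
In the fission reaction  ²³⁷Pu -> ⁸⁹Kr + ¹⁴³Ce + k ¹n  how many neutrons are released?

Conserve mass number: 237 = 89 + 143 + k, so k = 237 − 232 = 5.
Check atomic number: 94 = 36 + 58 + 0 = 94. ✓

5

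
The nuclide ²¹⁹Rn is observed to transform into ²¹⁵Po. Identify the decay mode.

ΔA = 215 − 219 = -4; ΔZ = 84 − 86 = -2.
A drops by 4 and Z drops by 2 — the signature of alpha emission.

alpha decay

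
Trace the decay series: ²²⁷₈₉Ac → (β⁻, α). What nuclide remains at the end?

Start: (A, Z) = (227, 89).
After β⁻: (227, 90).
After α: (223, 88).
Z = 88 is radium.

Ra-223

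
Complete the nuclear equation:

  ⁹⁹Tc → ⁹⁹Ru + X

Conserve mass number: 99 = 99 + A, so A = 0.
Conserve atomic number: 43 = 44 + Z, so Z = -1.
A = 0 and Z = -1 is e⁻ — a beta-minus particle.

beta-minus particle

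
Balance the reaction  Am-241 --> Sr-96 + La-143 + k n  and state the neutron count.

2

Conserve mass number: 241 = 96 + 143 + k, so k = 241 − 239 = 2.
Check atomic number: 95 = 38 + 57 + 0 = 95. ✓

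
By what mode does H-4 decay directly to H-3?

ΔA = 3 − 4 = -1; ΔZ = 1 − 1 = +0.
A drops by 1 with Z unchanged — a neutron was emitted.

neutron emission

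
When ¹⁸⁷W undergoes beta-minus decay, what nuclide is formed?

Beta-minus decay: mass number changes by +0, atomic number by +1.
A: 187 = 187; Z: 74 + 1 = 75.
Z = 75 is rhenium, so the daughter is ¹⁸⁷Re.

Re-187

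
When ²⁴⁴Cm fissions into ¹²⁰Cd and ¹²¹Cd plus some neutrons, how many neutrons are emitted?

3

Conserve mass number: 244 = 120 + 121 + k, so k = 244 − 241 = 3.
Check atomic number: 96 = 48 + 48 + 0 = 96. ✓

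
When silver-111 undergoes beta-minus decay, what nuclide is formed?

Cd-111

Beta-minus decay: mass number changes by +0, atomic number by +1.
A: 111 = 111; Z: 47 + 1 = 48.
Z = 48 is cadmium, so the daughter is cadmium-111.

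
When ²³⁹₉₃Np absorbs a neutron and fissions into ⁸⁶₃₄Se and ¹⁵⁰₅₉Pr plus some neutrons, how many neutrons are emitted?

Conserve mass number: 240 = 86 + 150 + k, so k = 240 − 236 = 4.
Check atomic number: 93 = 34 + 59 + 0 = 93. ✓

4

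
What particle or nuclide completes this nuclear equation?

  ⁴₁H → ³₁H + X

Conserve mass number: 4 = 3 + A, so A = 1.
Conserve atomic number: 1 = 1 + Z, so Z = 0.
A = 1 and Z = 0 is ¹₀n — a neutron.

neutron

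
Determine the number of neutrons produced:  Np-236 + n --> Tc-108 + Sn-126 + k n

Conserve mass number: 237 = 108 + 126 + k, so k = 237 − 234 = 3.
Check atomic number: 93 = 43 + 50 + 0 = 93. ✓

3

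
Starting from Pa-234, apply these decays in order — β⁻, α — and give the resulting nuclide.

Th-230

Start: (A, Z) = (234, 91).
After β⁻: (234, 92).
After α: (230, 90).
Z = 90 is thorium.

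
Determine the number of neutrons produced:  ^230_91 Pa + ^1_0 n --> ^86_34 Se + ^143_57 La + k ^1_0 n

2

Conserve mass number: 231 = 86 + 143 + k, so k = 231 − 229 = 2.
Check atomic number: 91 = 34 + 57 + 0 = 91. ✓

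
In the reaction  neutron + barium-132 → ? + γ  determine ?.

Ba-133

Conserve mass number: 1 + 132 = A + 0, so A = 133.
Conserve atomic number: 0 + 56 = Z + 0, so Z = 56.
Z = 56 is barium, so the species is barium-133.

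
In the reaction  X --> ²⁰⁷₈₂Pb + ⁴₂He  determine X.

Po-211

Conserve mass number: A = 207 + 4, so A = 211.
Conserve atomic number: Z = 82 + 2, so Z = 84.
Z = 84 is polonium, so the species is ²¹¹₈₄Po.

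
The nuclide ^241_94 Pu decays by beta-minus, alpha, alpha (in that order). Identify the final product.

Start: (A, Z) = (241, 94).
After β⁻: (241, 95).
After α: (237, 93).
After α: (233, 91).
Z = 91 is protactinium.

Pa-233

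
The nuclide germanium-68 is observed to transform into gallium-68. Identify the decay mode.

beta-plus decay or electron capture

ΔA = 68 − 68 = 0; ΔZ = 31 − 32 = -1.
A is unchanged and Z drops by 1 — a proton has become a neutron (β⁺ emission or electron capture).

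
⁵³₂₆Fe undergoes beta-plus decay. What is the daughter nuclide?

Beta-plus decay: mass number changes by +0, atomic number by -1.
A: 53 = 53; Z: 26 − 1 = 25.
Z = 25 is manganese, so the daughter is ⁵³₂₅Mn.

Mn-53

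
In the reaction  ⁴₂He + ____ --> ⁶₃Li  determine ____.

deuteron

Conserve mass number: 4 + A = 6, so A = 2.
Conserve atomic number: 2 + Z = 3, so Z = 1.
A = 2 and Z = 1 is ²₁H — a deuteron.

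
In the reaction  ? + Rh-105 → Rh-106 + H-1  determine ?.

Conserve mass number: A + 105 = 106 + 1, so A = 2.
Conserve atomic number: Z + 45 = 45 + 1, so Z = 1.
A = 2 and Z = 1 is H-2 — a deuteron.

deuteron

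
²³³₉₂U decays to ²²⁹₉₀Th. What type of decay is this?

alpha decay

ΔA = 229 − 233 = -4; ΔZ = 90 − 92 = -2.
A drops by 4 and Z drops by 2 — the signature of alpha emission.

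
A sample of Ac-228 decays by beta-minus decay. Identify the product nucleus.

Th-228

Beta-minus decay: mass number changes by +0, atomic number by +1.
A: 228 = 228; Z: 89 + 1 = 90.
Z = 90 is thorium, so the daughter is Th-228.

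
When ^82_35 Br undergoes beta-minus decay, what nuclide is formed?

Kr-82

Beta-minus decay: mass number changes by +0, atomic number by +1.
A: 82 = 82; Z: 35 + 1 = 36.
Z = 36 is krypton, so the daughter is ^82_36 Kr.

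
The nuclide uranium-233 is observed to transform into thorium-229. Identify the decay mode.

ΔA = 229 − 233 = -4; ΔZ = 90 − 92 = -2.
A drops by 4 and Z drops by 2 — the signature of alpha emission.

alpha decay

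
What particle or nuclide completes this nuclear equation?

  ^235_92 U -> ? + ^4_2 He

Conserve mass number: 235 = A + 4, so A = 231.
Conserve atomic number: 92 = Z + 2, so Z = 90.
Z = 90 is thorium, so the species is ^231_90 Th.

Th-231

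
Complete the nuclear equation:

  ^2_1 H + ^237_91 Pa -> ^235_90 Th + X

Conserve mass number: 2 + 237 = 235 + A, so A = 4.
Conserve atomic number: 1 + 91 = 90 + Z, so Z = 2.
A = 4 and Z = 2 is ^4_2 He — an alpha particle.

alpha particle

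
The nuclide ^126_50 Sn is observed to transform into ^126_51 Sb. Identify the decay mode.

beta-minus decay

ΔA = 126 − 126 = 0; ΔZ = 51 − 50 = +1.
A is unchanged and Z rises by 1 — a neutron has become a proton (β⁻ decay).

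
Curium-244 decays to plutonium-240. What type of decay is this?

alpha decay

ΔA = 240 − 244 = -4; ΔZ = 94 − 96 = -2.
A drops by 4 and Z drops by 2 — the signature of alpha emission.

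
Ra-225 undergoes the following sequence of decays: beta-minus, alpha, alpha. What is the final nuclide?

Start: (A, Z) = (225, 88).
After β⁻: (225, 89).
After α: (221, 87).
After α: (217, 85).
Z = 85 is astatine.

At-217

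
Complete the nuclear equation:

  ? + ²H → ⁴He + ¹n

triton

Conserve mass number: A + 2 = 4 + 1, so A = 3.
Conserve atomic number: Z + 1 = 2 + 0, so Z = 1.
A = 3 and Z = 1 is ³H — a triton.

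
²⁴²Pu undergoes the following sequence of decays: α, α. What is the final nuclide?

Th-234

Start: (A, Z) = (242, 94).
After α: (238, 92).
After α: (234, 90).
Z = 90 is thorium.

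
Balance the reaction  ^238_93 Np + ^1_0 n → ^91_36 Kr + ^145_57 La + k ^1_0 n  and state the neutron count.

Conserve mass number: 239 = 91 + 145 + k, so k = 239 − 236 = 3.
Check atomic number: 93 = 36 + 57 + 0 = 93. ✓

3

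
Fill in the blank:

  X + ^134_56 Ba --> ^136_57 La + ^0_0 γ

Conserve mass number: A + 134 = 136 + 0, so A = 2.
Conserve atomic number: Z + 56 = 57 + 0, so Z = 1.
A = 2 and Z = 1 is ^2_1 H — a deuteron.

deuteron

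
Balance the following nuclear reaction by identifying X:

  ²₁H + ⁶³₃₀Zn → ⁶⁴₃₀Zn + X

Conserve mass number: 2 + 63 = 64 + A, so A = 1.
Conserve atomic number: 1 + 30 = 30 + Z, so Z = 1.
A = 1 and Z = 1 is ¹₁H — a proton.

proton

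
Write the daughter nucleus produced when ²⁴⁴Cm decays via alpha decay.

Alpha decay: mass number changes by -4, atomic number by -2.
A: 244 − 4 = 240; Z: 96 − 2 = 94.
Z = 94 is plutonium, so the daughter is ²⁴⁰Pu.

Pu-240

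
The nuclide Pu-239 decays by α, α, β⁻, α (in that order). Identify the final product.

Ac-227

Start: (A, Z) = (239, 94).
After α: (235, 92).
After α: (231, 90).
After β⁻: (231, 91).
After α: (227, 89).
Z = 89 is actinium.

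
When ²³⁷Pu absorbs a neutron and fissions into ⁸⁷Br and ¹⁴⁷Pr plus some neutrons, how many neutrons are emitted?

Conserve mass number: 238 = 87 + 147 + k, so k = 238 − 234 = 4.
Check atomic number: 94 = 35 + 59 + 0 = 94. ✓

4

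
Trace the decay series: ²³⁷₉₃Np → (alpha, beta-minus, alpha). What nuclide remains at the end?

Start: (A, Z) = (237, 93).
After α: (233, 91).
After β⁻: (233, 92).
After α: (229, 90).
Z = 90 is thorium.

Th-229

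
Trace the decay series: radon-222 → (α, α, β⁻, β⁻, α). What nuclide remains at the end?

Start: (A, Z) = (222, 86).
After α: (218, 84).
After α: (214, 82).
After β⁻: (214, 83).
After β⁻: (214, 84).
After α: (210, 82).
Z = 82 is lead.

Pb-210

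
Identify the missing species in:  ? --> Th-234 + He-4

U-238

Conserve mass number: A = 234 + 4, so A = 238.
Conserve atomic number: Z = 90 + 2, so Z = 92.
Z = 92 is uranium, so the species is U-238.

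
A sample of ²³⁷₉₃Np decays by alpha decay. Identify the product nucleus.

Alpha decay: mass number changes by -4, atomic number by -2.
A: 237 − 4 = 233; Z: 93 − 2 = 91.
Z = 91 is protactinium, so the daughter is ²³³₉₁Pa.

Pa-233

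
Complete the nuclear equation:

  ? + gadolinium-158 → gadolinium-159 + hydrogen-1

Conserve mass number: A + 158 = 159 + 1, so A = 2.
Conserve atomic number: Z + 64 = 64 + 1, so Z = 1.
A = 2 and Z = 1 is hydrogen-2 — a deuteron.

deuteron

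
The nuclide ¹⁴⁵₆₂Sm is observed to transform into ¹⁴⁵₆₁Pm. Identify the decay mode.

beta-plus decay or electron capture

ΔA = 145 − 145 = 0; ΔZ = 61 − 62 = -1.
A is unchanged and Z drops by 1 — a proton has become a neutron (β⁺ emission or electron capture).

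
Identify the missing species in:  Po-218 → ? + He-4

Pb-214

Conserve mass number: 218 = A + 4, so A = 214.
Conserve atomic number: 84 = Z + 2, so Z = 82.
Z = 82 is lead, so the species is Pb-214.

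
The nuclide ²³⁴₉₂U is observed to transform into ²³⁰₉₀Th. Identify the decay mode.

ΔA = 230 − 234 = -4; ΔZ = 90 − 92 = -2.
A drops by 4 and Z drops by 2 — the signature of alpha emission.

alpha decay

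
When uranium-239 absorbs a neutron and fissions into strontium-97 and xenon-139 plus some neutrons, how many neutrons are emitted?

Conserve mass number: 240 = 97 + 139 + k, so k = 240 − 236 = 4.
Check atomic number: 92 = 38 + 54 + 0 = 92. ✓

4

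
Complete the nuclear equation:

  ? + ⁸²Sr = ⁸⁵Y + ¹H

alpha particle

Conserve mass number: A + 82 = 85 + 1, so A = 4.
Conserve atomic number: Z + 38 = 39 + 1, so Z = 2.
A = 4 and Z = 2 is ⁴He — an alpha particle.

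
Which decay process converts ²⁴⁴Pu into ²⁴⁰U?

alpha decay

ΔA = 240 − 244 = -4; ΔZ = 92 − 94 = -2.
A drops by 4 and Z drops by 2 — the signature of alpha emission.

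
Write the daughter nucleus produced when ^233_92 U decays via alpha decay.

Alpha decay: mass number changes by -4, atomic number by -2.
A: 233 − 4 = 229; Z: 92 − 2 = 90.
Z = 90 is thorium, so the daughter is ^229_90 Th.

Th-229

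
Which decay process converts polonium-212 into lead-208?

alpha decay

ΔA = 208 − 212 = -4; ΔZ = 82 − 84 = -2.
A drops by 4 and Z drops by 2 — the signature of alpha emission.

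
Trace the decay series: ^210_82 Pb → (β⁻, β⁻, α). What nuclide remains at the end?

Pb-206

Start: (A, Z) = (210, 82).
After β⁻: (210, 83).
After β⁻: (210, 84).
After α: (206, 82).
Z = 82 is lead.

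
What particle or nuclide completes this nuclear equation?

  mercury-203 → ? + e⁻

Tl-203

Conserve mass number: 203 = A + 0, so A = 203.
Conserve atomic number: 80 = Z − 1, so Z = 81.
Z = 81 is thallium, so the species is thallium-203.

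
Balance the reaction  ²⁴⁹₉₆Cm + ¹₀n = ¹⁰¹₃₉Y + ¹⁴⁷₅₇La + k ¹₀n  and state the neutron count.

2

Conserve mass number: 250 = 101 + 147 + k, so k = 250 − 248 = 2.
Check atomic number: 96 = 39 + 57 + 0 = 96. ✓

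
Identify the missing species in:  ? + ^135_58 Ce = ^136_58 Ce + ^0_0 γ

neutron

Conserve mass number: A + 135 = 136 + 0, so A = 1.
Conserve atomic number: Z + 58 = 58 + 0, so Z = 0.
A = 1 and Z = 0 is ^1_0 n — a neutron.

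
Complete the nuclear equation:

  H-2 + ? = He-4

Conserve mass number: 2 + A = 4, so A = 2.
Conserve atomic number: 1 + Z = 2, so Z = 1.
A = 2 and Z = 1 is H-2 — a deuteron.

deuteron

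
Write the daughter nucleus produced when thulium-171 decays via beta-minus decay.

Beta-minus decay: mass number changes by +0, atomic number by +1.
A: 171 = 171; Z: 69 + 1 = 70.
Z = 70 is ytterbium, so the daughter is ytterbium-171.

Yb-171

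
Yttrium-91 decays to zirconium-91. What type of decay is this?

ΔA = 91 − 91 = 0; ΔZ = 40 − 39 = +1.
A is unchanged and Z rises by 1 — a neutron has become a proton (β⁻ decay).

beta-minus decay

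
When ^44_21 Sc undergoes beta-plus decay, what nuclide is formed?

Ca-44

Beta-plus decay: mass number changes by +0, atomic number by -1.
A: 44 = 44; Z: 21 − 1 = 20.
Z = 20 is calcium, so the daughter is ^44_20 Ca.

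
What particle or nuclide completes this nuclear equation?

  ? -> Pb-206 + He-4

Po-210

Conserve mass number: A = 206 + 4, so A = 210.
Conserve atomic number: Z = 82 + 2, so Z = 84.
Z = 84 is polonium, so the species is Po-210.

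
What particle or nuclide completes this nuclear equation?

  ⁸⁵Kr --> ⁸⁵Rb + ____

beta-minus particle

Conserve mass number: 85 = 85 + A, so A = 0.
Conserve atomic number: 36 = 37 + Z, so Z = -1.
A = 0 and Z = -1 is e⁻ — a beta-minus particle.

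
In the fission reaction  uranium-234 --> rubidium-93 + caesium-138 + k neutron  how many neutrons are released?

3

Conserve mass number: 234 = 93 + 138 + k, so k = 234 − 231 = 3.
Check atomic number: 92 = 37 + 55 + 0 = 92. ✓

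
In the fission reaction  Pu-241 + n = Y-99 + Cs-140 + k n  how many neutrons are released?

Conserve mass number: 242 = 99 + 140 + k, so k = 242 − 239 = 3.
Check atomic number: 94 = 39 + 55 + 0 = 94. ✓

3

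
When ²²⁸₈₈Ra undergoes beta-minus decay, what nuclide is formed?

Ac-228

Beta-minus decay: mass number changes by +0, atomic number by +1.
A: 228 = 228; Z: 88 + 1 = 89.
Z = 89 is actinium, so the daughter is ²²⁸₈₉Ac.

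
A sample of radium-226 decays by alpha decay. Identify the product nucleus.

Rn-222

Alpha decay: mass number changes by -4, atomic number by -2.
A: 226 − 4 = 222; Z: 88 − 2 = 86.
Z = 86 is radon, so the daughter is radon-222.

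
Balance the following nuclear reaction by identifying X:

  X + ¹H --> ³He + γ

Conserve mass number: A + 1 = 3 + 0, so A = 2.
Conserve atomic number: Z + 1 = 2 + 0, so Z = 1.
A = 2 and Z = 1 is ²H — a deuteron.

deuteron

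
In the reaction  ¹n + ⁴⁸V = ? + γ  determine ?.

Conserve mass number: 1 + 48 = A + 0, so A = 49.
Conserve atomic number: 0 + 23 = Z + 0, so Z = 23.
Z = 23 is vanadium, so the species is ⁴⁹V.

V-49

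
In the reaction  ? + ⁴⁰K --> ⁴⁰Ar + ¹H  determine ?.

Conserve mass number: A + 40 = 40 + 1, so A = 1.
Conserve atomic number: Z + 19 = 18 + 1, so Z = 0.
A = 1 and Z = 0 is ¹n — a neutron.

neutron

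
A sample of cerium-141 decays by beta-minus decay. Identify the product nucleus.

Beta-minus decay: mass number changes by +0, atomic number by +1.
A: 141 = 141; Z: 58 + 1 = 59.
Z = 59 is praseodymium, so the daughter is praseodymium-141.

Pr-141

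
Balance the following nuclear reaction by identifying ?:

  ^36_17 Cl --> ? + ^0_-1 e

Ar-36

Conserve mass number: 36 = A + 0, so A = 36.
Conserve atomic number: 17 = Z − 1, so Z = 18.
Z = 18 is argon, so the species is ^36_18 Ar.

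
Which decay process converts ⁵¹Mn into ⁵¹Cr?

ΔA = 51 − 51 = 0; ΔZ = 24 − 25 = -1.
A is unchanged and Z drops by 1 — a proton has become a neutron (β⁺ emission or electron capture).

beta-plus decay or electron capture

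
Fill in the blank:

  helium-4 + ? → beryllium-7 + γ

He-3

Conserve mass number: 4 + A = 7 + 0, so A = 3.
Conserve atomic number: 2 + Z = 4 + 0, so Z = 2.
Z = 2 is helium, so the species is helium-3.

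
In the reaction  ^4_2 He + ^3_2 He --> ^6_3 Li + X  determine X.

proton

Conserve mass number: 4 + 3 = 6 + A, so A = 1.
Conserve atomic number: 2 + 2 = 3 + Z, so Z = 1.
A = 1 and Z = 1 is ^1_1 H — a proton.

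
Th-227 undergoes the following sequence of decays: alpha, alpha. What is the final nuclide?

Rn-219

Start: (A, Z) = (227, 90).
After α: (223, 88).
After α: (219, 86).
Z = 86 is radon.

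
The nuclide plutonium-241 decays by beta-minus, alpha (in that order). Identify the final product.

Np-237

Start: (A, Z) = (241, 94).
After β⁻: (241, 95).
After α: (237, 93).
Z = 93 is neptunium.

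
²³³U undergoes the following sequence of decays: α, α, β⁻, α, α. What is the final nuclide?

At-217

Start: (A, Z) = (233, 92).
After α: (229, 90).
After α: (225, 88).
After β⁻: (225, 89).
After α: (221, 87).
After α: (217, 85).
Z = 85 is astatine.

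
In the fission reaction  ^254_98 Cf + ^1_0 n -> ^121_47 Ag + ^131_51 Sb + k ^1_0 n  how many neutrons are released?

Conserve mass number: 255 = 121 + 131 + k, so k = 255 − 252 = 3.
Check atomic number: 98 = 47 + 51 + 0 = 98. ✓

3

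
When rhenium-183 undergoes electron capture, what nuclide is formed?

W-183

Electron capture: mass number changes by +0, atomic number by -1.
A: 183 = 183; Z: 75 − 1 = 74.
Z = 74 is tungsten, so the daughter is tungsten-183.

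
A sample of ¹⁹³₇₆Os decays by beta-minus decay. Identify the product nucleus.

Ir-193

Beta-minus decay: mass number changes by +0, atomic number by +1.
A: 193 = 193; Z: 76 + 1 = 77.
Z = 77 is iridium, so the daughter is ¹⁹³₇₇Ir.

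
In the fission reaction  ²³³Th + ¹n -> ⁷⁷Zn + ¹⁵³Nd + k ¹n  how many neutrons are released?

Conserve mass number: 234 = 77 + 153 + k, so k = 234 − 230 = 4.
Check atomic number: 90 = 30 + 60 + 0 = 90. ✓

4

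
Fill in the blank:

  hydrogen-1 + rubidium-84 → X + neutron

Sr-84

Conserve mass number: 1 + 84 = A + 1, so A = 84.
Conserve atomic number: 1 + 37 = Z + 0, so Z = 38.
Z = 38 is strontium, so the species is strontium-84.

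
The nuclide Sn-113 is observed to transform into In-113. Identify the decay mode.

beta-plus decay or electron capture

ΔA = 113 − 113 = 0; ΔZ = 49 − 50 = -1.
A is unchanged and Z drops by 1 — a proton has become a neutron (β⁺ emission or electron capture).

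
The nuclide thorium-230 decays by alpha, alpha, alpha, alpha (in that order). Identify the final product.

Pb-214

Start: (A, Z) = (230, 90).
After α: (226, 88).
After α: (222, 86).
After α: (218, 84).
After α: (214, 82).
Z = 82 is lead.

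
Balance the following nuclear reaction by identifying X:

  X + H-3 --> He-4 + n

Conserve mass number: A + 3 = 4 + 1, so A = 2.
Conserve atomic number: Z + 1 = 2 + 0, so Z = 1.
A = 2 and Z = 1 is H-2 — a deuteron.

deuteron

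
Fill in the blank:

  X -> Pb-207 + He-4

Conserve mass number: A = 207 + 4, so A = 211.
Conserve atomic number: Z = 82 + 2, so Z = 84.
Z = 84 is polonium, so the species is Po-211.

Po-211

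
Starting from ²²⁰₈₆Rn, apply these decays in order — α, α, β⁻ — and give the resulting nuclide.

Bi-212

Start: (A, Z) = (220, 86).
After α: (216, 84).
After α: (212, 82).
After β⁻: (212, 83).
Z = 83 is bismuth.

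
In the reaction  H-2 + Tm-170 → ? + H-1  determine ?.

Tm-171

Conserve mass number: 2 + 170 = A + 1, so A = 171.
Conserve atomic number: 1 + 69 = Z + 1, so Z = 69.
Z = 69 is thulium, so the species is Tm-171.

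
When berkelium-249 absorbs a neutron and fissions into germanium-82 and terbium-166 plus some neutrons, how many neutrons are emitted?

Conserve mass number: 250 = 82 + 166 + k, so k = 250 − 248 = 2.
Check atomic number: 97 = 32 + 65 + 0 = 97. ✓

2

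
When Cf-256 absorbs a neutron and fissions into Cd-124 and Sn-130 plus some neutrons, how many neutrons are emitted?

3

Conserve mass number: 257 = 124 + 130 + k, so k = 257 − 254 = 3.
Check atomic number: 98 = 48 + 50 + 0 = 98. ✓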